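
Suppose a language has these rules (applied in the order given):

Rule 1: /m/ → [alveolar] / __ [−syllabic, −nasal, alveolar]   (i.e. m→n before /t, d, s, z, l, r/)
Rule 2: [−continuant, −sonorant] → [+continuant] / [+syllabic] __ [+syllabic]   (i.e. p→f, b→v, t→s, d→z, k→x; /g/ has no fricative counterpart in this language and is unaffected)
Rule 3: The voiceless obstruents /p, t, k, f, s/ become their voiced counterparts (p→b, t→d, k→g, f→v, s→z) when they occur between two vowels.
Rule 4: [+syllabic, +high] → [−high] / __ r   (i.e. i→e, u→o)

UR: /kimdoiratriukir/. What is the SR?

Rule 1 (nasal place assimilation): /m/ precedes the alveolar consonant /d/, so it assimilates in place to [n]. /kimdoiratriukir/ → kindoiratriukir.
Rule 2 (intervocalic spirantization): /k/ is a stop between vowels /u/ and /i/, so it spirantizes to the fricative [x]. /kindoiratriukir/ → kindoiratriuxir.
Rule 3 (intervocalic voicing): no segment meets the environment; /kindoiratriuxir/ is unchanged.
Rule 4 (pre-rhotic lowering): /i/ is a high vowel immediately before /r/, so it lowers to [e]. /i/ is a high vowel immediately before /r/, so it lowers to [e]. /kindoiratriuxir/ → kindoeratriuxer.

kindoeratriuxer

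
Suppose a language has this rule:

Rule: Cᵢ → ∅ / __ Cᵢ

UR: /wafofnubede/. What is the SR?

wafofnubede

No segment of /wafofnubede/ meets the structural description of the rule, so the form surfaces unchanged.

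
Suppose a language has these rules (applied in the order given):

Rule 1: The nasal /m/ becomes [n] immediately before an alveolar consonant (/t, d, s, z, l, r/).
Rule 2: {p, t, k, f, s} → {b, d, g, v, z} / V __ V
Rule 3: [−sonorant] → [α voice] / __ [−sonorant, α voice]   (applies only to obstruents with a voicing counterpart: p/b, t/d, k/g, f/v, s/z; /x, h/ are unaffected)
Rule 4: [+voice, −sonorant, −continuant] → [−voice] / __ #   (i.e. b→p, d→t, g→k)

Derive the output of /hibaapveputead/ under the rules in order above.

hibaabvebudeat

Rule 1 (nasal place assimilation): no segment meets the environment; /hibaapveputead/ is unchanged.
Rule 2 (intervocalic voicing): /p/ is a voiceless obstruent between vowels /e/ and /u/, so it voices to [b]. /t/ is a voiceless obstruent between vowels /u/ and /e/, so it voices to [d]. /hibaapveputead/ → hibaapvebudead.
Rule 3 (regressive voicing assimilation): /p/ precedes the voiced obstruent /v/, so it voices to [b] by assimilation. /hibaapvebudead/ → hibaabvebudead.
Rule 4 (final devoicing): /d/ is a voiced stop in word-final position, so it devoices to [t]. /hibaabvebudead/ → hibaabvebudeat.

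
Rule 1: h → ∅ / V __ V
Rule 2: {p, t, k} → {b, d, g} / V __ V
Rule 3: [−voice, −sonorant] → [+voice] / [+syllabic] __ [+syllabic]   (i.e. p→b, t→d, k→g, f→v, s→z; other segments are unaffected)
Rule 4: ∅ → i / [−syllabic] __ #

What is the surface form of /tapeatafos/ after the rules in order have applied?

Rule 1 (intervocalic h-deletion): no segment meets the environment; /tapeatafos/ is unchanged.
Rule 2 (intervocalic voicing): /p/ is a voiceless stop between vowels /a/ and /e/, so it voices to [b]. /t/ is a voiceless stop between vowels /a/ and /a/, so it voices to [d]. /tapeatafos/ → tabeadafos.
Rule 3 (intervocalic voicing): /f/ is a voiceless obstruent between vowels /a/ and /o/, so it voices to [v]. /tabeadafos/ → tabeadavos.
Rule 4 (final i-epenthesis): the form ends in the consonant /s/, so [i] is inserted word-finally. /tabeadavos/ → tabeadavosi.

tabeadavosi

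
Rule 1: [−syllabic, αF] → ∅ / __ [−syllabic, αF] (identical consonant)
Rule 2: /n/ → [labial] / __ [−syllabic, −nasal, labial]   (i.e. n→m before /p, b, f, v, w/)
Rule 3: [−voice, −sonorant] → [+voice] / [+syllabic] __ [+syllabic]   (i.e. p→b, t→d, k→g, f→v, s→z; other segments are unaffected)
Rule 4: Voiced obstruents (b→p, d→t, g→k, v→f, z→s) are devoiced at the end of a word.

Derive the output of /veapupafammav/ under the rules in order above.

Rule 1 (degemination): /mm/ is a geminate; the first /m/ deletes. /veapupafammav/ → veapupafamav.
Rule 2 (nasal place assimilation): no segment meets the environment; /veapupafamav/ is unchanged.
Rule 3 (intervocalic voicing): /p/ is a voiceless obstruent between vowels /a/ and /u/, so it voices to [b]. /p/ is a voiceless obstruent between vowels /u/ and /a/, so it voices to [b]. /f/ is a voiceless obstruent between vowels /a/ and /a/, so it voices to [v]. /veapupafamav/ → veabubavamav.
Rule 4 (final devoicing): /v/ is a voiced obstruent in word-final position, so it devoices to [f]. /veabubavamav/ → veabubavamaf.

veabubavamaf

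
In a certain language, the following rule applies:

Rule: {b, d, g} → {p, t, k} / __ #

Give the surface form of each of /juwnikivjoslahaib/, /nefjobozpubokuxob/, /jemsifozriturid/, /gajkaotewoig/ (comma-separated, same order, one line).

juwnikivjoslahaip, nefjobozpubokuxop, jemsifozriturit, gajkaotewoik

/juwnikivjoslahaib/: /b/ is a voiced stop in word-final position, so it devoices to [p]. → [juwnikivjoslahaip].
/nefjobozpubokuxob/: /b/ is a voiced stop in word-final position, so it devoices to [p]. → [nefjobozpubokuxop].
/jemsifozriturid/: /d/ is a voiced stop in word-final position, so it devoices to [t]. → [jemsifozriturit].
/gajkaotewoig/: /g/ is a voiced stop in word-final position, so it devoices to [k]. → [gajkaotewoik].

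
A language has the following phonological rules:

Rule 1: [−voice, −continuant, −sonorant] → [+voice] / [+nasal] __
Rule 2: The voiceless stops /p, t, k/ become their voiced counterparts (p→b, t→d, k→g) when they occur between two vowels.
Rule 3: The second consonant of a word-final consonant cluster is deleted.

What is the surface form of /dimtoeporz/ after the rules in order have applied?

dimdoebor

Rule 1 (post-nasal voicing): /t/ is a voiceless stop immediately after the nasal /m/, so it voices to [d]. /dimtoeporz/ → dimdoeporz.
Rule 2 (intervocalic voicing): /p/ is a voiceless stop between vowels /e/ and /o/, so it voices to [b]. /dimdoeporz/ → dimdoeborz.
Rule 3 (final cluster simplification): /z/ is the second consonant of a word-final cluster /rz/, so it deletes. /dimdoeborz/ → dimdoebor.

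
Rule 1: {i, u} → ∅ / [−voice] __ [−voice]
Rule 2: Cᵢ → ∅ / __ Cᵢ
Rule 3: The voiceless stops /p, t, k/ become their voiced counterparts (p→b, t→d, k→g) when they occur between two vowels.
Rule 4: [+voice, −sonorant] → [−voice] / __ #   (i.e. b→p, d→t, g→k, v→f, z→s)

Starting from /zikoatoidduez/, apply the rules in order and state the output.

zigoadoidues

Rule 1 (high vowel syncope): no segment meets the environment; /zikoatoidduez/ is unchanged.
Rule 2 (degemination): /dd/ is a geminate; the first /d/ deletes. /zikoatoidduez/ → zikoatoiduez.
Rule 3 (intervocalic voicing): /k/ is a voiceless stop between vowels /i/ and /o/, so it voices to [g]. /t/ is a voiceless stop between vowels /a/ and /o/, so it voices to [d]. /zikoatoiduez/ → zigoadoiduez.
Rule 4 (final devoicing): /z/ is a voiced obstruent in word-final position, so it devoices to [s]. /zigoadoiduez/ → zigoadoidues.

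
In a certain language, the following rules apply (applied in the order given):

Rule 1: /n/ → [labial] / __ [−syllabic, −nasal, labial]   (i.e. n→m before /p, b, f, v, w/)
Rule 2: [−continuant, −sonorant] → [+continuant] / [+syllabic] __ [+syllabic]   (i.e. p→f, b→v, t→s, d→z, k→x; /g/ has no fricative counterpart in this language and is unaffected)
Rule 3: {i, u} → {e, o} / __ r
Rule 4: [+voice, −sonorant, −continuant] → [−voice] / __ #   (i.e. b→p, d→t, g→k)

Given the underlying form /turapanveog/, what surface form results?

Rule 1 (nasal place assimilation): /n/ precedes the labial consonant /v/, so it assimilates in place to [m]. /turapanveog/ → turapamveog.
Rule 2 (intervocalic spirantization): /p/ is a stop between vowels /a/ and /a/, so it spirantizes to the fricative [f]. /turapamveog/ → turafamveog.
Rule 3 (pre-rhotic lowering): /u/ is a high vowel immediately before /r/, so it lowers to [o]. /turafamveog/ → torafamveog.
Rule 4 (final devoicing): /g/ is a voiced stop in word-final position, so it devoices to [k]. /torafamveog/ → torafamveok.

torafamveok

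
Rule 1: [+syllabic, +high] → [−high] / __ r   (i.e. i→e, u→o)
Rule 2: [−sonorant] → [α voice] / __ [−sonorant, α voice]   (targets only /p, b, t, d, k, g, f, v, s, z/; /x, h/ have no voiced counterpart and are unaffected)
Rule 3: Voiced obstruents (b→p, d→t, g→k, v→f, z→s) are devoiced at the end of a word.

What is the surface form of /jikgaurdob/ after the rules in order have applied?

Rule 1 (pre-rhotic lowering): /u/ is a high vowel immediately before /r/, so it lowers to [o]. /jikgaurdob/ → jikgaordob.
Rule 2 (regressive voicing assimilation): /k/ precedes the voiced obstruent /g/, so it voices to [g] by assimilation. /jikgaordob/ → jiggaordob.
Rule 3 (final devoicing): /b/ is a voiced obstruent in word-final position, so it devoices to [p]. /jiggaordob/ → jiggaordop.

jiggaordop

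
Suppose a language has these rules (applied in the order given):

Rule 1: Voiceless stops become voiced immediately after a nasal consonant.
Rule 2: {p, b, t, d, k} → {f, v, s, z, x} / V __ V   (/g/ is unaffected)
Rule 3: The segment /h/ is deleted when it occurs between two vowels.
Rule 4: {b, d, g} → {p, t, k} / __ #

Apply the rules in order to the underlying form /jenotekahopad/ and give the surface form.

jenosexaofat

Rule 1 (post-nasal voicing): no segment meets the environment; /jenotekahopad/ is unchanged.
Rule 2 (intervocalic spirantization): /t/ is a stop between vowels /o/ and /e/, so it spirantizes to the fricative [s]. /k/ is a stop between vowels /e/ and /a/, so it spirantizes to the fricative [x]. /p/ is a stop between vowels /o/ and /a/, so it spirantizes to the fricative [f]. /jenotekahopad/ → jenosexahofad.
Rule 3 (intervocalic h-deletion): /h/ occurs between vowels /a/ and /o/, so it deletes. /jenosexahofad/ → jenosexaofad.
Rule 4 (final devoicing): /d/ is a voiced stop in word-final position, so it devoices to [t]. /jenosexaofad/ → jenosexaofat.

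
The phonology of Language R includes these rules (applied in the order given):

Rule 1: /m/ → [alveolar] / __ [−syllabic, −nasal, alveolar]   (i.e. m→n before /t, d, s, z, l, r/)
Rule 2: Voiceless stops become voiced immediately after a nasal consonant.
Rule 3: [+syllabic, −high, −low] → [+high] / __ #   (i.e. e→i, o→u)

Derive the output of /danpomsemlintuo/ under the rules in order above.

danbonsenlinduu

Rule 1 (nasal place assimilation): /m/ precedes the alveolar consonant /s/, so it assimilates in place to [n]. /m/ precedes the alveolar consonant /l/, so it assimilates in place to [n]. /danpomsemlintuo/ → danponsenlintuo.
Rule 2 (post-nasal voicing): /p/ is a voiceless stop immediately after the nasal /n/, so it voices to [b]. /t/ is a voiceless stop immediately after the nasal /n/, so it voices to [d]. /danponsenlintuo/ → danbonsenlinduo.
Rule 3 (final vowel raising): /o/ is a mid vowel in word-final position, so it raises to [u]. /danbonsenlinduo/ → danbonsenlinduu.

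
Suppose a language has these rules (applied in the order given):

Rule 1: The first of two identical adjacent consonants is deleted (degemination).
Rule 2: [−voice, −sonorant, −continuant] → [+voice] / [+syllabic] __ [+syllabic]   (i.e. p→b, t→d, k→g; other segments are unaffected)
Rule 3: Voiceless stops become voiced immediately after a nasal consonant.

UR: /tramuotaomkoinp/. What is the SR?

tramuodaomgoinb

Rule 1 (degemination): no segment meets the environment; /tramuotaomkoinp/ is unchanged.
Rule 2 (intervocalic voicing): /t/ is a voiceless stop between vowels /o/ and /a/, so it voices to [d]. /tramuotaomkoinp/ → tramuodaomkoinp.
Rule 3 (post-nasal voicing): /k/ is a voiceless stop immediately after the nasal /m/, so it voices to [g]. /p/ is a voiceless stop immediately after the nasal /n/, so it voices to [b]. /tramuodaomkoinp/ → tramuodaomgoinb.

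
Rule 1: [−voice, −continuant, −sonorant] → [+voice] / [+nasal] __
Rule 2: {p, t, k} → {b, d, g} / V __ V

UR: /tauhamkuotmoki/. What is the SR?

Rule 1 (post-nasal voicing): /k/ is a voiceless stop immediately after the nasal /m/, so it voices to [g]. /tauhamkuotmoki/ → tauhamguotmoki.
Rule 2 (intervocalic voicing): /k/ is a voiceless stop between vowels /o/ and /i/, so it voices to [g]. /tauhamguotmoki/ → tauhamguotmogi.

tauhamguotmogi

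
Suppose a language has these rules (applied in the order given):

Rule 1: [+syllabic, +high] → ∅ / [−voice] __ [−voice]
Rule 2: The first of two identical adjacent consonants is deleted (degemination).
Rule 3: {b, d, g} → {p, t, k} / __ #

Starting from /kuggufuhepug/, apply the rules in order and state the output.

kugufhepuk

Rule 1 (high vowel syncope): /u/ is a high vowel flanked by voiceless consonants /f/ and /h/, so it deletes. /kuggufuhepug/ → kuggufhepug.
Rule 2 (degemination): /gg/ is a geminate; the first /g/ deletes. /kuggufhepug/ → kugufhepug.
Rule 3 (final devoicing): /g/ is a voiced stop in word-final position, so it devoices to [k]. /kugufhepug/ → kugufhepuk.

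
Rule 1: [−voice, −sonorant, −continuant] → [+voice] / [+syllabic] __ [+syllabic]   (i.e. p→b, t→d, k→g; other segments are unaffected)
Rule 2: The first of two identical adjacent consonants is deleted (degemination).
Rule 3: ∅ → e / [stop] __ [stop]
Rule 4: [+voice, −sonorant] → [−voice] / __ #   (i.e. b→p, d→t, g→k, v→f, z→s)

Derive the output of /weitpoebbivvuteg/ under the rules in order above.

Rule 1 (intervocalic voicing): /t/ is a voiceless stop between vowels /u/ and /e/, so it voices to [d]. /weitpoebbivvuteg/ → weitpoebbivvudeg.
Rule 2 (degemination): /bb/ is a geminate; the first /b/ deletes. /vv/ is a geminate; the first /v/ deletes. /weitpoebbivvudeg/ → weitpoebivudeg.
Rule 3 (stop-cluster e-epenthesis): /t/ and /p/ form a stop–stop cluster, so [e] is inserted between them. /weitpoebivudeg/ → weitepoebivudeg.
Rule 4 (final devoicing): /g/ is a voiced obstruent in word-final position, so it devoices to [k]. /weitepoebivudeg/ → weitepoebivudek.

weitepoebivudek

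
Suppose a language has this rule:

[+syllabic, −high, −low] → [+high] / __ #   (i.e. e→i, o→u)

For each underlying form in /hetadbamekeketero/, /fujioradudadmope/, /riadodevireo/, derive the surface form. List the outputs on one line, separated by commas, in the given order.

hetadbamekeketeru, fujioradudadmopi, riadodevireu

/hetadbamekeketero/: /o/ is a mid vowel in word-final position, so it raises to [u]. → [hetadbamekeketeru].
/fujioradudadmope/: /e/ is a mid vowel in word-final position, so it raises to [i]. → [fujioradudadmopi].
/riadodevireo/: /o/ is a mid vowel in word-final position, so it raises to [u]. → [riadodevireu].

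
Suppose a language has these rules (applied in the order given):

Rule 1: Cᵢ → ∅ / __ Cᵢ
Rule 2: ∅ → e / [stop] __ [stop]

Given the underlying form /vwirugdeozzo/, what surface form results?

Rule 1 (degemination): /zz/ is a geminate; the first /z/ deletes. /vwirugdeozzo/ → vwirugdeozo.
Rule 2 (stop-cluster e-epenthesis): /g/ and /d/ form a stop–stop cluster, so [e] is inserted between them. /vwirugdeozo/ → vwirugedeozo.

vwirugedeozo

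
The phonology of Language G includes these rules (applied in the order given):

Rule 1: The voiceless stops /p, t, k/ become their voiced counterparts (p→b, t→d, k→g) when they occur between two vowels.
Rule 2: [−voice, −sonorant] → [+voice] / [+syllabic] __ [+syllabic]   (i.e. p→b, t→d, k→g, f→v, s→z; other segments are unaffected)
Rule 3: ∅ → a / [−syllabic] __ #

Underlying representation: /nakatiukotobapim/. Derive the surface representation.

nagadiugodobabima

Rule 1 (intervocalic voicing): /k/ is a voiceless stop between vowels /a/ and /a/, so it voices to [g]. /t/ is a voiceless stop between vowels /a/ and /i/, so it voices to [d]. /k/ is a voiceless stop between vowels /u/ and /o/, so it voices to [g]. /t/ is a voiceless stop between vowels /o/ and /o/, so it voices to [d]. /p/ is a voiceless stop between vowels /a/ and /i/, so it voices to [b]. /nakatiukotobapim/ → nagadiugodobabim.
Rule 2 (intervocalic voicing): no segment meets the environment; /nagadiugodobabim/ is unchanged.
Rule 3 (final a-epenthesis): the form ends in the consonant /m/, so [a] is inserted word-finally. /nagadiugodobabim/ → nagadiugodobabima.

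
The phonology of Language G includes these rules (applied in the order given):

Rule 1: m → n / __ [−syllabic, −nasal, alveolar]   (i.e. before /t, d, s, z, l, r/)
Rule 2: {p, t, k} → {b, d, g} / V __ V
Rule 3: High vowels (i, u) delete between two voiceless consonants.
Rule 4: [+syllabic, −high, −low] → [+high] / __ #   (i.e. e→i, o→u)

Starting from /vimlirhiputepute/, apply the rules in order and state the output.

Rule 1 (nasal place assimilation): /m/ precedes the alveolar consonant /l/, so it assimilates in place to [n]. /vimlirhiputepute/ → vinlirhiputepute.
Rule 2 (intervocalic voicing): /p/ is a voiceless stop between vowels /i/ and /u/, so it voices to [b]. /t/ is a voiceless stop between vowels /u/ and /e/, so it voices to [d]. /p/ is a voiceless stop between vowels /e/ and /u/, so it voices to [b]. /t/ is a voiceless stop between vowels /u/ and /e/, so it voices to [d]. /vinlirhiputepute/ → vinlirhibudebude.
Rule 3 (high vowel syncope): no segment meets the environment; /vinlirhibudebude/ is unchanged.
Rule 4 (final vowel raising): /e/ is a mid vowel in word-final position, so it raises to [i]. /vinlirhibudebude/ → vinlirhibudebudi.

vinlirhibudebudi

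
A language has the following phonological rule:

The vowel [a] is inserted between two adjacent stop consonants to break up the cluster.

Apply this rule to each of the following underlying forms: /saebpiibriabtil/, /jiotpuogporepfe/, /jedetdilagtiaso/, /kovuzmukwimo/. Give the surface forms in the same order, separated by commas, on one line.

/saebpiibriabtil/: /b/ and /p/ form a stop–stop cluster, so [a] is inserted between them. /b/ and /t/ form a stop–stop cluster, so [a] is inserted between them. → [saebapiibriabatil].
/jiotpuogporepfe/: /t/ and /p/ form a stop–stop cluster, so [a] is inserted between them. /g/ and /p/ form a stop–stop cluster, so [a] is inserted between them. → [jiotapuogaporepfe].
/jedetdilagtiaso/: /t/ and /d/ form a stop–stop cluster, so [a] is inserted between them. /g/ and /t/ form a stop–stop cluster, so [a] is inserted between them. → [jedetadilagatiaso].
/kovuzmukwimo/: the rule's environment is not met; surfaces unchanged as [kovuzmukwimo].

saebapiibriabatil, jiotapuogaporepfe, jedetadilagatiaso, kovuzmukwimo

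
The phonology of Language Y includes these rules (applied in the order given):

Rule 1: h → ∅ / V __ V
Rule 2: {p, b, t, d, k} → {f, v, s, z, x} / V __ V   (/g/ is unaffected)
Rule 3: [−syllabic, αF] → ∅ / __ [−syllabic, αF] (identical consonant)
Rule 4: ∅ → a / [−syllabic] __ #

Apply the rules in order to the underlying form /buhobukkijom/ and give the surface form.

Rule 1 (intervocalic h-deletion): /h/ occurs between vowels /u/ and /o/, so it deletes. /buhobukkijom/ → buobukkijom.
Rule 2 (intervocalic spirantization): /b/ is a stop between vowels /o/ and /u/, so it spirantizes to the fricative [v]. /buobukkijom/ → buovukkijom.
Rule 3 (degemination): /kk/ is a geminate; the first /k/ deletes. /buovukkijom/ → buovukijom.
Rule 4 (final a-epenthesis): the form ends in the consonant /m/, so [a] is inserted word-finally. /buovukijom/ → buovukijoma.

buovukijoma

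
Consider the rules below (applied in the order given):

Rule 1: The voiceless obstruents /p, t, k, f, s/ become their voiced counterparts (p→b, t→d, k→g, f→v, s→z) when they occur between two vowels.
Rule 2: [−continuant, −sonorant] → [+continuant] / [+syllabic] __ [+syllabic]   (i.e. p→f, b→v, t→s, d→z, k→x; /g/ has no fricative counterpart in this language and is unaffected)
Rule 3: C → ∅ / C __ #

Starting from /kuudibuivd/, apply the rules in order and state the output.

kuuzivuiv

Rule 1 (intervocalic voicing): no segment meets the environment; /kuudibuivd/ is unchanged.
Rule 2 (intervocalic spirantization): /d/ is a stop between vowels /u/ and /i/, so it spirantizes to the fricative [z]. /b/ is a stop between vowels /i/ and /u/, so it spirantizes to the fricative [v]. /kuudibuivd/ → kuuzivuivd.
Rule 3 (final cluster simplification): /d/ is the second consonant of a word-final cluster /vd/, so it deletes. /kuuzivuivd/ → kuuzivuiv.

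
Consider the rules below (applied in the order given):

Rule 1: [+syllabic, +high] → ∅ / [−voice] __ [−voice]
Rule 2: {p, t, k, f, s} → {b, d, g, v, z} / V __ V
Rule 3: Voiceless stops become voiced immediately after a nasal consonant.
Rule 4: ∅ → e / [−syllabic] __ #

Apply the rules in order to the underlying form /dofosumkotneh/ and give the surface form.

Rule 1 (high vowel syncope): no segment meets the environment; /dofosumkotneh/ is unchanged.
Rule 2 (intervocalic voicing): /f/ is a voiceless obstruent between vowels /o/ and /o/, so it voices to [v]. /s/ is a voiceless obstruent between vowels /o/ and /u/, so it voices to [z]. /dofosumkotneh/ → dovozumkotneh.
Rule 3 (post-nasal voicing): /k/ is a voiceless stop immediately after the nasal /m/, so it voices to [g]. /dovozumkotneh/ → dovozumgotneh.
Rule 4 (final e-epenthesis): the form ends in the consonant /h/, so [e] is inserted word-finally. /dovozumgotneh/ → dovozumgotnehe.

dovozumgotnehe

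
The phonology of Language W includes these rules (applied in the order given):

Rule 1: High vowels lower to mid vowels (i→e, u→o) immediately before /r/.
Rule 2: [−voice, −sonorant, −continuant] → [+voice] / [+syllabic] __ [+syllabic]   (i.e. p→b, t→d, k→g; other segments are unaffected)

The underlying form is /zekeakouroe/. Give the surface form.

zegeagooroe

Rule 1 (pre-rhotic lowering): /u/ is a high vowel immediately before /r/, so it lowers to [o]. /zekeakouroe/ → zekeakooroe.
Rule 2 (intervocalic voicing): /k/ is a voiceless stop between vowels /e/ and /e/, so it voices to [g]. /k/ is a voiceless stop between vowels /a/ and /o/, so it voices to [g]. /zekeakooroe/ → zegeagooroe.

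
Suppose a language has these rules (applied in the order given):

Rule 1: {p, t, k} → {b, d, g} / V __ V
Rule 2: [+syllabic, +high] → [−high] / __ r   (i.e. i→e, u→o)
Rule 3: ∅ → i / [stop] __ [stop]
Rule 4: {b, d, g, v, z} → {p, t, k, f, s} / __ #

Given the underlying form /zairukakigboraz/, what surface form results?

zaerugagigiboras

Rule 1 (intervocalic voicing): /k/ is a voiceless stop between vowels /u/ and /a/, so it voices to [g]. /k/ is a voiceless stop between vowels /a/ and /i/, so it voices to [g]. /zairukakigboraz/ → zairugagigboraz.
Rule 2 (pre-rhotic lowering): /i/ is a high vowel immediately before /r/, so it lowers to [e]. /zairugagigboraz/ → zaerugagigboraz.
Rule 3 (stop-cluster i-epenthesis): /g/ and /b/ form a stop–stop cluster, so [i] is inserted between them. /zaerugagigboraz/ → zaerugagigiboraz.
Rule 4 (final devoicing): /z/ is a voiced obstruent in word-final position, so it devoices to [s]. /zaerugagigiboraz/ → zaerugagigiboras.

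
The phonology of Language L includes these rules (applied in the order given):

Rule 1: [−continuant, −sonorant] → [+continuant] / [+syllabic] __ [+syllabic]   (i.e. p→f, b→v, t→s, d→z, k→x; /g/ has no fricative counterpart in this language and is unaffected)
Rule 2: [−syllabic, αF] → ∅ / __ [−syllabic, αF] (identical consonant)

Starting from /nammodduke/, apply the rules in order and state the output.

Rule 1 (intervocalic spirantization): /k/ is a stop between vowels /u/ and /e/, so it spirantizes to the fricative [x]. /nammodduke/ → nammodduxe.
Rule 2 (degemination): /mm/ is a geminate; the first /m/ deletes. /dd/ is a geminate; the first /d/ deletes. /nammodduxe/ → namoduxe.

namoduxe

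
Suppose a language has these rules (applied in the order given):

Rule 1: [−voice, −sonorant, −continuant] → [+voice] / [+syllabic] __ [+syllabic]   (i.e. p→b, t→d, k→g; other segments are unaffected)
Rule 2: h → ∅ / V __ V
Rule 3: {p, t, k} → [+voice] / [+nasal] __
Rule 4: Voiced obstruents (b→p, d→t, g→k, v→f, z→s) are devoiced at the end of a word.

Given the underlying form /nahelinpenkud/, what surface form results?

Rule 1 (intervocalic voicing): no segment meets the environment; /nahelinpenkud/ is unchanged.
Rule 2 (intervocalic h-deletion): /h/ occurs between vowels /a/ and /e/, so it deletes. /nahelinpenkud/ → naelinpenkud.
Rule 3 (post-nasal voicing): /p/ is a voiceless stop immediately after the nasal /n/, so it voices to [b]. /k/ is a voiceless stop immediately after the nasal /n/, so it voices to [g]. /naelinpenkud/ → naelinbengud.
Rule 4 (final devoicing): /d/ is a voiced obstruent in word-final position, so it devoices to [t]. /naelinbengud/ → naelinbengut.

naelinbengut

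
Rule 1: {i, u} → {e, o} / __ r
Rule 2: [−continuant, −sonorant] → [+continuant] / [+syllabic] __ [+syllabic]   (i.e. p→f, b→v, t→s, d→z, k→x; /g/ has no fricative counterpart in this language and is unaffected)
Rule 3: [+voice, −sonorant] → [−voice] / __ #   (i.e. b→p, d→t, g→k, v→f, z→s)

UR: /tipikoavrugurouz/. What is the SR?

tifixoavrugorous

Rule 1 (pre-rhotic lowering): /u/ is a high vowel immediately before /r/, so it lowers to [o]. /tipikoavrugurouz/ → tipikoavrugorouz.
Rule 2 (intervocalic spirantization): /p/ is a stop between vowels /i/ and /i/, so it spirantizes to the fricative [f]. /k/ is a stop between vowels /i/ and /o/, so it spirantizes to the fricative [x]. /tipikoavrugorouz/ → tifixoavrugorouz.
Rule 3 (final devoicing): /z/ is a voiced obstruent in word-final position, so it devoices to [s]. /tifixoavrugorouz/ → tifixoavrugorous.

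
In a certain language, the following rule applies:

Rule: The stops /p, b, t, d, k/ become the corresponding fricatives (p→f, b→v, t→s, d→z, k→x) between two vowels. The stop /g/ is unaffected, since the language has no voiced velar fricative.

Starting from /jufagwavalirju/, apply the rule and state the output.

No segment of /jufagwavalirju/ meets the structural description of the rule, so the form surfaces unchanged.

jufagwavalirju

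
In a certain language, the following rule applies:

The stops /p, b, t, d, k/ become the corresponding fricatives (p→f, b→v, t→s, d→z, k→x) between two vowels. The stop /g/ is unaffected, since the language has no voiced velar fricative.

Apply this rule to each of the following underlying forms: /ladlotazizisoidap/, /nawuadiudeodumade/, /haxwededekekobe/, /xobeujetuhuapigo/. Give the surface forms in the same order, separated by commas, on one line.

/ladlotazizisoidap/: /t/ is a stop between vowels /o/ and /a/, so it spirantizes to the fricative [s]. /d/ is a stop between vowels /i/ and /a/, so it spirantizes to the fricative [z]. → [ladlosazizisoizap].
/nawuadiudeodumade/: /d/ is a stop between vowels /a/ and /i/, so it spirantizes to the fricative [z]. /d/ is a stop between vowels /u/ and /e/, so it spirantizes to the fricative [z]. /d/ is a stop between vowels /o/ and /u/, so it spirantizes to the fricative [z]. /d/ is a stop between vowels /a/ and /e/, so it spirantizes to the fricative [z]. → [nawuaziuzeozumaze].
/haxwededekekobe/: /d/ is a stop between vowels /e/ and /e/, so it spirantizes to the fricative [z]. /d/ is a stop between vowels /e/ and /e/, so it spirantizes to the fricative [z]. /k/ is a stop between vowels /e/ and /e/, so it spirantizes to the fricative [x]. /k/ is a stop between vowels /e/ and /o/, so it spirantizes to the fricative [x]. /b/ is a stop between vowels /o/ and /e/, so it spirantizes to the fricative [v]. → [haxwezezexexove].
/xobeujetuhuapigo/: /b/ is a stop between vowels /o/ and /e/, so it spirantizes to the fricative [v]. /t/ is a stop between vowels /e/ and /u/, so it spirantizes to the fricative [s]. /p/ is a stop between vowels /a/ and /i/, so it spirantizes to the fricative [f]. → [xoveujesuhuafigo].

ladlosazizisoizap, nawuaziuzeozumaze, haxwezezexexove, xoveujesuhuafigo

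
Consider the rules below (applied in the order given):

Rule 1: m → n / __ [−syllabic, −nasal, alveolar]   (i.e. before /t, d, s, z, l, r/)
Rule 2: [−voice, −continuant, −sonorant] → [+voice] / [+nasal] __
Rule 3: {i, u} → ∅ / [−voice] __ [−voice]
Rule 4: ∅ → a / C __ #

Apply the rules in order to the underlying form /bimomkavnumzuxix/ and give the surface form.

bimomgavnunzuxxa

Rule 1 (nasal place assimilation): /m/ precedes the alveolar consonant /z/, so it assimilates in place to [n]. /bimomkavnumzuxix/ → bimomkavnunzuxix.
Rule 2 (post-nasal voicing): /k/ is a voiceless stop immediately after the nasal /m/, so it voices to [g]. /bimomkavnunzuxix/ → bimomgavnunzuxix.
Rule 3 (high vowel syncope): /i/ is a high vowel flanked by voiceless consonants /x/ and /x/, so it deletes. /bimomgavnunzuxix/ → bimomgavnunzuxx.
Rule 4 (final a-epenthesis): the form ends in the consonant /x/, so [a] is inserted word-finally. /bimomgavnunzuxx/ → bimomgavnunzuxxa.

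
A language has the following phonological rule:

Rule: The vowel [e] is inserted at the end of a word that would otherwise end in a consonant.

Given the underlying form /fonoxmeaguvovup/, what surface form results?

fonoxmeaguvovupe

the form ends in the consonant /p/, so [e] is inserted word-finally.
Surface form: [fonoxmeaguvovupe].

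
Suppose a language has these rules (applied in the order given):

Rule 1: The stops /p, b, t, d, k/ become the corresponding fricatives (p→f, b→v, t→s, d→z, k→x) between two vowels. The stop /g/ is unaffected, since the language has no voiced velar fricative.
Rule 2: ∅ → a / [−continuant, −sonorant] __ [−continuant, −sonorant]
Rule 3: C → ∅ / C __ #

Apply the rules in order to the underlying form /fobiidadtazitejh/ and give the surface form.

Rule 1 (intervocalic spirantization): /b/ is a stop between vowels /o/ and /i/, so it spirantizes to the fricative [v]. /d/ is a stop between vowels /i/ and /a/, so it spirantizes to the fricative [z]. /t/ is a stop between vowels /i/ and /e/, so it spirantizes to the fricative [s]. /fobiidadtazitejh/ → foviizadtazisejh.
Rule 2 (stop-cluster a-epenthesis): /d/ and /t/ form a stop–stop cluster, so [a] is inserted between them. /foviizadtazisejh/ → foviizadatazisejh.
Rule 3 (final cluster simplification): /h/ is the second consonant of a word-final cluster /jh/, so it deletes. /foviizadatazisejh/ → foviizadatazisej.

foviizadatazisej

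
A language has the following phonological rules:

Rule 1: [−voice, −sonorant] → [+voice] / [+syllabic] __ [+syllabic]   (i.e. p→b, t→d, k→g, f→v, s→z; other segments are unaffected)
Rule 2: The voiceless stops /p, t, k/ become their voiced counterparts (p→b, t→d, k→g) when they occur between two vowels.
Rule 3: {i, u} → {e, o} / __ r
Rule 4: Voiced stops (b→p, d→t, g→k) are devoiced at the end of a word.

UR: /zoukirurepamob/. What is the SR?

zougerorebamop

Rule 1 (intervocalic voicing): /k/ is a voiceless obstruent between vowels /u/ and /i/, so it voices to [g]. /p/ is a voiceless obstruent between vowels /e/ and /a/, so it voices to [b]. /zoukirurepamob/ → zougirurebamob.
Rule 2 (intervocalic voicing): no segment meets the environment; /zougirurebamob/ is unchanged.
Rule 3 (pre-rhotic lowering): /i/ is a high vowel immediately before /r/, so it lowers to [e]. /u/ is a high vowel immediately before /r/, so it lowers to [o]. /zougirurebamob/ → zougerorebamob.
Rule 4 (final devoicing): /b/ is a voiced stop in word-final position, so it devoices to [p]. /zougerorebamob/ → zougerorebamop.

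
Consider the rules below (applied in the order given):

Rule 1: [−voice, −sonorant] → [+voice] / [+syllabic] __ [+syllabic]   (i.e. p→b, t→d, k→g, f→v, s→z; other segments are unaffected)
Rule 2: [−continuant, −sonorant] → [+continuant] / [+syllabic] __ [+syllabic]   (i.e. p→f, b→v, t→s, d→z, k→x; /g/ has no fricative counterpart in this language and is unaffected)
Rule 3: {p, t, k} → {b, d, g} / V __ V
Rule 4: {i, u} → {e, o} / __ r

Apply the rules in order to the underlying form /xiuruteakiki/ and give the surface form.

Rule 1 (intervocalic voicing): /t/ is a voiceless obstruent between vowels /u/ and /e/, so it voices to [d]. /k/ is a voiceless obstruent between vowels /a/ and /i/, so it voices to [g]. /k/ is a voiceless obstruent between vowels /i/ and /i/, so it voices to [g]. /xiuruteakiki/ → xiurudeagigi.
Rule 2 (intervocalic spirantization): /d/ is a stop between vowels /u/ and /e/, so it spirantizes to the fricative [z]. /xiurudeagigi/ → xiuruzeagigi.
Rule 3 (intervocalic voicing): no segment meets the environment; /xiuruzeagigi/ is unchanged.
Rule 4 (pre-rhotic lowering): /u/ is a high vowel immediately before /r/, so it lowers to [o]. /xiuruzeagigi/ → xioruzeagigi.

xioruzeagigi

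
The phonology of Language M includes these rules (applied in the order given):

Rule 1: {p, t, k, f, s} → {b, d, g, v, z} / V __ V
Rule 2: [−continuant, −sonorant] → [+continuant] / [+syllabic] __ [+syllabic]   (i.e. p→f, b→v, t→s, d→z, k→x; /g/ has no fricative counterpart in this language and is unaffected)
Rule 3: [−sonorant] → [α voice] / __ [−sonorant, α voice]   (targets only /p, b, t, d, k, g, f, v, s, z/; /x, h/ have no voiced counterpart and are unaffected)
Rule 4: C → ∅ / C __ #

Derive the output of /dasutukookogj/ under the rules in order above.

Rule 1 (intervocalic voicing): /s/ is a voiceless obstruent between vowels /a/ and /u/, so it voices to [z]. /t/ is a voiceless obstruent between vowels /u/ and /u/, so it voices to [d]. /k/ is a voiceless obstruent between vowels /u/ and /o/, so it voices to [g]. /k/ is a voiceless obstruent between vowels /o/ and /o/, so it voices to [g]. /dasutukookogj/ → dazudugoogogj.
Rule 2 (intervocalic spirantization): /d/ is a stop between vowels /u/ and /u/, so it spirantizes to the fricative [z]. /dazudugoogogj/ → dazuzugoogogj.
Rule 3 (regressive voicing assimilation): no segment meets the environment; /dazuzugoogogj/ is unchanged.
Rule 4 (final cluster simplification): /j/ is the second consonant of a word-final cluster /gj/, so it deletes. /dazuzugoogogj/ → dazuzugoogog.

dazuzugoogog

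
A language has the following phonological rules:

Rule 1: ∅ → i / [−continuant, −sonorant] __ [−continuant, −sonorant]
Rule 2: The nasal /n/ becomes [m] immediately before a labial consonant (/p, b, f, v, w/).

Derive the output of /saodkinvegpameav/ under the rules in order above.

Rule 1 (stop-cluster i-epenthesis): /d/ and /k/ form a stop–stop cluster, so [i] is inserted between them. /g/ and /p/ form a stop–stop cluster, so [i] is inserted between them. /saodkinvegpameav/ → saodikinvegipameav.
Rule 2 (nasal place assimilation): /n/ precedes the labial consonant /v/, so it assimilates in place to [m]. /saodikinvegipameav/ → saodikimvegipameav.

saodikimvegipameav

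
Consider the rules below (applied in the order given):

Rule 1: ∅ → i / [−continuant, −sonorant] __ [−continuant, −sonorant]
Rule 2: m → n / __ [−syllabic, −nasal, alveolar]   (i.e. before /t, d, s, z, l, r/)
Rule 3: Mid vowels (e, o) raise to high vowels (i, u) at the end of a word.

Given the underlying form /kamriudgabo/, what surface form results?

Rule 1 (stop-cluster i-epenthesis): /d/ and /g/ form a stop–stop cluster, so [i] is inserted between them. /kamriudgabo/ → kamriudigabo.
Rule 2 (nasal place assimilation): /m/ precedes the alveolar consonant /r/, so it assimilates in place to [n]. /kamriudigabo/ → kanriudigabo.
Rule 3 (final vowel raising): /o/ is a mid vowel in word-final position, so it raises to [u]. /kanriudigabo/ → kanriudigabu.

kanriudigabu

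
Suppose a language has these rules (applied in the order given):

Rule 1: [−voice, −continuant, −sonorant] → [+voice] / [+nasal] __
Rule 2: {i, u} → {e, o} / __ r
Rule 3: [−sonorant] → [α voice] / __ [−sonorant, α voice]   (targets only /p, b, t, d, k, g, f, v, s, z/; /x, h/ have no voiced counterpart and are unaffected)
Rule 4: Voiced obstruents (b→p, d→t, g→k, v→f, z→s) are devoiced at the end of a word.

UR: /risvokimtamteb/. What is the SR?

Rule 1 (post-nasal voicing): /t/ is a voiceless stop immediately after the nasal /m/, so it voices to [d]. /t/ is a voiceless stop immediately after the nasal /m/, so it voices to [d]. /risvokimtamteb/ → risvokimdamdeb.
Rule 2 (pre-rhotic lowering): no segment meets the environment; /risvokimdamdeb/ is unchanged.
Rule 3 (regressive voicing assimilation): /s/ precedes the voiced obstruent /v/, so it voices to [z] by assimilation. /risvokimdamdeb/ → rizvokimdamdeb.
Rule 4 (final devoicing): /b/ is a voiced obstruent in word-final position, so it devoices to [p]. /rizvokimdamdeb/ → rizvokimdamdep.

rizvokimdamdep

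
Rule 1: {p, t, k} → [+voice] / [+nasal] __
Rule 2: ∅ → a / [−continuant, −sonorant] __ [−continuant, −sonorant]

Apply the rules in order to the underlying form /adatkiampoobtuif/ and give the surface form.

adatakiamboobatuif

Rule 1 (post-nasal voicing): /p/ is a voiceless stop immediately after the nasal /m/, so it voices to [b]. /adatkiampoobtuif/ → adatkiamboobtuif.
Rule 2 (stop-cluster a-epenthesis): /t/ and /k/ form a stop–stop cluster, so [a] is inserted between them. /b/ and /t/ form a stop–stop cluster, so [a] is inserted between them. /adatkiamboobtuif/ → adatakiamboobatuif.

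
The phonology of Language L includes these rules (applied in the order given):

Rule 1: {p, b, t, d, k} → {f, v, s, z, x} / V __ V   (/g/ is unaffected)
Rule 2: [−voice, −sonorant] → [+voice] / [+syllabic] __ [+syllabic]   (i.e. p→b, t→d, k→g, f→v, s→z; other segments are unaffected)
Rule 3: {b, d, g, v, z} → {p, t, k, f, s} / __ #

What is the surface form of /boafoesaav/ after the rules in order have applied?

Rule 1 (intervocalic spirantization): no segment meets the environment; /boafoesaav/ is unchanged.
Rule 2 (intervocalic voicing): /f/ is a voiceless obstruent between vowels /a/ and /o/, so it voices to [v]. /s/ is a voiceless obstruent between vowels /e/ and /a/, so it voices to [z]. /boafoesaav/ → boavoezaav.
Rule 3 (final devoicing): /v/ is a voiced obstruent in word-final position, so it devoices to [f]. /boavoezaav/ → boavoezaaf.

boavoezaaf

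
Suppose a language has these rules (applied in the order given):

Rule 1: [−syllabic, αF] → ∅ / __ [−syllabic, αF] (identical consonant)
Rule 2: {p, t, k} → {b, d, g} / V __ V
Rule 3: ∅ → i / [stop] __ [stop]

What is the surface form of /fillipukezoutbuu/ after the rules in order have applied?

filibugezoutibuu

Rule 1 (degemination): /ll/ is a geminate; the first /l/ deletes. /fillipukezoutbuu/ → filipukezoutbuu.
Rule 2 (intervocalic voicing): /p/ is a voiceless stop between vowels /i/ and /u/, so it voices to [b]. /k/ is a voiceless stop between vowels /u/ and /e/, so it voices to [g]. /filipukezoutbuu/ → filibugezoutbuu.
Rule 3 (stop-cluster i-epenthesis): /t/ and /b/ form a stop–stop cluster, so [i] is inserted between them. /filibugezoutbuu/ → filibugezoutibuu.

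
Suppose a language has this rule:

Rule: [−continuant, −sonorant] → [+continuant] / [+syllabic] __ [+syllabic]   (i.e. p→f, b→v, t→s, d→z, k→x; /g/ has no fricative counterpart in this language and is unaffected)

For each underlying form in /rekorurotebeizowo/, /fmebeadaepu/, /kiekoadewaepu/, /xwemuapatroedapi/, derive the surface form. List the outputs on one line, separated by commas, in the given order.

/rekorurotebeizowo/: /k/ is a stop between vowels /e/ and /o/, so it spirantizes to the fricative [x]. /t/ is a stop between vowels /o/ and /e/, so it spirantizes to the fricative [s]. /b/ is a stop between vowels /e/ and /e/, so it spirantizes to the fricative [v]. → [rexoruroseveizowo].
/fmebeadaepu/: /b/ is a stop between vowels /e/ and /e/, so it spirantizes to the fricative [v]. /d/ is a stop between vowels /a/ and /a/, so it spirantizes to the fricative [z]. /p/ is a stop between vowels /e/ and /u/, so it spirantizes to the fricative [f]. → [fmeveazaefu].
/kiekoadewaepu/: /k/ is a stop between vowels /e/ and /o/, so it spirantizes to the fricative [x]. /d/ is a stop between vowels /a/ and /e/, so it spirantizes to the fricative [z]. /p/ is a stop between vowels /e/ and /u/, so it spirantizes to the fricative [f]. → [kiexoazewaefu].
/xwemuapatroedapi/: /p/ is a stop between vowels /a/ and /a/, so it spirantizes to the fricative [f]. /d/ is a stop between vowels /e/ and /a/, so it spirantizes to the fricative [z]. /p/ is a stop between vowels /a/ and /i/, so it spirantizes to the fricative [f]. → [xwemuafatroezafi].

rexoruroseveizowo, fmeveazaefu, kiexoazewaefu, xwemuafatroezafi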